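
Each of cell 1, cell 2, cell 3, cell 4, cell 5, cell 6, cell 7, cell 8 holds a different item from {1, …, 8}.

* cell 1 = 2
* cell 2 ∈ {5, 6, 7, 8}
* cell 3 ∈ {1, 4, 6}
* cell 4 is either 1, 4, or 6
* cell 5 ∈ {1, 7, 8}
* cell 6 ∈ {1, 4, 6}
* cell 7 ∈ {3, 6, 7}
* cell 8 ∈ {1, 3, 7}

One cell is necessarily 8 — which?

cell 5

cell 1 has just one choice, so cell 1 = 2.
The 7 still-open variables draw from only 7 values {1, 3, 4, 5, 6, 7, 8}, so each is used; only cell 2 can be 5, hence cell 2 = 5.
Among the 6 still-open variables, 8 fits only cell 5 (and all 6 values in {1, 3, 4, 6, 7, 8} must be used), so cell 5 = 8.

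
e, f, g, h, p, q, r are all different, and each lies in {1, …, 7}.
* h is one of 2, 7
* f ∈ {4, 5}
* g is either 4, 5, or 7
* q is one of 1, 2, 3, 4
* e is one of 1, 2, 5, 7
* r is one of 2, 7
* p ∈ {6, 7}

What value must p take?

6

The 7 variables draw from only 7 values {1, 2, 3, 4, 5, 6, 7}, so each is used; only q can be 3, hence q = 3.
The 6 still-open variables draw from only 6 values {1, 2, 4, 5, 6, 7}, so each is used; only e can be 1, hence e = 1.
The 5 still-open variables together cover exactly {2, 4, 5, 6, 7} — 5 values for 5 variables — and 6 appears only in p's list, so p = 6.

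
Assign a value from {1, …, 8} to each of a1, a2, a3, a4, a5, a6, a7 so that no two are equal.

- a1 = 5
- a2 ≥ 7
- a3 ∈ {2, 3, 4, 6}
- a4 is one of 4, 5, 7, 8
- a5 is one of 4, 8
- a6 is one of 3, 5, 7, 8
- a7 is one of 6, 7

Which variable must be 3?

a6

a1 has just one choice, so a1 = 5. Remove 5 from a4, a6.
The 6 still-open variables together cover exactly {2, 3, 4, 6, 7, 8} — 6 values for 6 variables — and 2 appears only in a3's list, so a3 = 2.
The 5 still-open variables draw from only 5 values {3, 4, 6, 7, 8}, so each is used; only a6 can be 3, hence a6 = 3.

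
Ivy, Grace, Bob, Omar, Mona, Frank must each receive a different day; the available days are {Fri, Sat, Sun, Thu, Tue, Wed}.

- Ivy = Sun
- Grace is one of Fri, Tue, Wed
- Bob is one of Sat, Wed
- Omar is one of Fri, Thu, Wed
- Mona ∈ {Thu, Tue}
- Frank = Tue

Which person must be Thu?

Mona

Ivy has just one choice, so Ivy = Sun.
That leaves Frank = Tue. Remove Tue from Grace, Mona.
So Thu goes to Mona.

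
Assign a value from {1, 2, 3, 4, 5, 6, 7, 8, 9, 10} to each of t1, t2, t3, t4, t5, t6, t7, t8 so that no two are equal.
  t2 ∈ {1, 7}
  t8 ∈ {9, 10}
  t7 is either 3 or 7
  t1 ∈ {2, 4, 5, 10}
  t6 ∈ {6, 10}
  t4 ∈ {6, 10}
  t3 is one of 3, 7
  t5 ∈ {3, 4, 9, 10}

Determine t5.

t3 and t7 share exactly the 2 values {3, 7}; by pigeonhole those values go to them, so strike 3, 7 from t2, t5.
That leaves t2 = 1.
t4 and t6 share exactly the 2 values {6, 10}; by pigeonhole those values go to them, so strike 6, 10 from t1, t5, t8.
t8's domain is down to {9}, so t8 = 9. Eliminate 9 elsewhere: t5.
So t5 = 4.

4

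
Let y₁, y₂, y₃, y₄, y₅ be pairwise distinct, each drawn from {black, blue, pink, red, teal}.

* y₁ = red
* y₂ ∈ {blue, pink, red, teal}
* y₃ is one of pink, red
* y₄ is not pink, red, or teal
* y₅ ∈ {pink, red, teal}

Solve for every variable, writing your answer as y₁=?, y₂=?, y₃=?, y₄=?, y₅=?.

y₁=red, y₂=blue, y₃=pink, y₄=black, y₅=teal

y₁ must be red (only option left). Eliminate red elsewhere: y₂, y₃, y₅.
That leaves y₃ = pink. So y₂, y₅ can't be pink.
y₅ has just one choice, so y₅ = teal. Strike teal from y₂.
That leaves y₂ = blue. Eliminate blue elsewhere: y₄.
y₄ has just one choice, so y₄ = black.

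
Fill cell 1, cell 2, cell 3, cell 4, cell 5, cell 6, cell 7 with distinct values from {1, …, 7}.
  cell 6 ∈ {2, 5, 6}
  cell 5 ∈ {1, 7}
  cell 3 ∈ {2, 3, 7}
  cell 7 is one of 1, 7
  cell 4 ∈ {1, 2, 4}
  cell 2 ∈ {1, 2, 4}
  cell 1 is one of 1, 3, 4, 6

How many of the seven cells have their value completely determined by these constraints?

3

The 7 variables draw from only 7 values {1, 2, 3, 4, 5, 6, 7}, so each is used; only cell 6 can be 5, hence cell 6 = 5.
The 6 still-open variables draw from only 6 values {1, 2, 3, 4, 6, 7}, so each is used; only cell 1 can be 6, hence cell 1 = 6.
Among the 5 still-open variables, 3 fits only cell 3 (and all 5 values in {1, 2, 3, 4, 7} must be used), so cell 3 = 3.
cell 5 and cell 7 share exactly the 2 values {1, 7}; by pigeonhole those values go to them, so strike 1, 7 from cell 2, cell 4.
Determined: cell 1=6, cell 3=3, cell 6=5. The other cells each still have more than one consistent value. That makes 3.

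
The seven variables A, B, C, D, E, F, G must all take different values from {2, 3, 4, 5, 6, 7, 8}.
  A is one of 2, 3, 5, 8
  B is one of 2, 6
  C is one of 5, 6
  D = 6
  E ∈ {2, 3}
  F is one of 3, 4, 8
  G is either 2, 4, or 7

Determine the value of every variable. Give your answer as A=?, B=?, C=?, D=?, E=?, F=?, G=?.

A=8, B=2, C=5, D=6, E=3, F=4, G=7

D has just one choice, so D = 6. So B, C can't be 6.
That leaves B = 2. Eliminate 2 elsewhere: A, E, G.
C has just one choice, so C = 5. Eliminate 5 elsewhere: A.
E has just one choice, so E = 3. Remove 3 from A, F.
A must be 8 (only option left). Eliminate 8 elsewhere: F.
F's domain is down to {4}, so F = 4. So G can't be 4.
G must be 7 (only option left).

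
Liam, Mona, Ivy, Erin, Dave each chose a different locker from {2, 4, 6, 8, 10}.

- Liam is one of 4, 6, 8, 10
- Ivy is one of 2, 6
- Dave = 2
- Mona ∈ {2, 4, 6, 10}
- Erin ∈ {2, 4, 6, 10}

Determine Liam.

8

Dave's domain is down to {2}, so Dave = 2. Remove 2 from Mona, Ivy, Erin.
Ivy has just one choice, so Ivy = 6. Eliminate 6 elsewhere: Liam, Mona, Erin.
Among the 3 still-open variables, 8 fits only Liam (and all 3 values in {4, 8, 10} must be used), so Liam = 8.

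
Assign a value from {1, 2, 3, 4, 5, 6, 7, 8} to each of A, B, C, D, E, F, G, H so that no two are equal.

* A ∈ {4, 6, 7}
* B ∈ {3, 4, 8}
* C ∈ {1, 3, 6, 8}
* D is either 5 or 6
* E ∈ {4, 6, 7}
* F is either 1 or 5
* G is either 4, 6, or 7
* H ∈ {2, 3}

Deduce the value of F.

The 8 variables together cover exactly {1, 2, 3, 4, 5, 6, 7, 8} — 8 values for 8 variables — and 2 appears only in H's list, so H = 2.
A, E, G share exactly the 3 values {4, 6, 7}; by pigeonhole those values go to them, so strike 4, 6, 7 from B, C, D.
That leaves D = 5. So F can't be 5.
So F = 1.

1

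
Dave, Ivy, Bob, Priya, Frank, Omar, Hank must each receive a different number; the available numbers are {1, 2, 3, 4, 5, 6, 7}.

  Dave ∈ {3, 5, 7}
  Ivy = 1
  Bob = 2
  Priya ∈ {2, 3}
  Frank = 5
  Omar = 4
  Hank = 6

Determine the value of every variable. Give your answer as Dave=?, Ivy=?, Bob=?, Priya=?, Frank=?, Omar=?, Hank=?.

Ivy must be 1 (only option left).
Bob must be 2 (only option left). Strike 2 from Priya.
Priya's domain is down to {3}, so Priya = 3. So Dave can't be 3.
Frank's domain is down to {5}, so Frank = 5. Strike 5 from Dave.
Omar must be 4 (only option left).
Hank has just one choice, so Hank = 6.
Dave must be 7 (only option left).

Dave=7, Ivy=1, Bob=2, Priya=3, Frank=5, Omar=4, Hank=6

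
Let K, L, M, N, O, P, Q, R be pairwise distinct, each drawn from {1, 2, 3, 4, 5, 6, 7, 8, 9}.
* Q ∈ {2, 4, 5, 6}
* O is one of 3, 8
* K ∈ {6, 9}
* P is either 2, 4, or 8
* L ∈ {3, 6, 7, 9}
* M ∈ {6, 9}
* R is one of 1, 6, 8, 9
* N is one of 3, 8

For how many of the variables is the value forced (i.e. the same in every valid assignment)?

2

The 2 variables K and M are confined to {6, 9}, which locks those values in; drop them from L, Q, R.
N and O share exactly the 2 values {3, 8}; by pigeonhole those values go to them, so strike 3, 8 from L, P, R.
L must be 7 (only option left).
R must be 1 (only option left).
Determined: L=7, R=1. The other variables each still have more than one consistent value. That makes 2.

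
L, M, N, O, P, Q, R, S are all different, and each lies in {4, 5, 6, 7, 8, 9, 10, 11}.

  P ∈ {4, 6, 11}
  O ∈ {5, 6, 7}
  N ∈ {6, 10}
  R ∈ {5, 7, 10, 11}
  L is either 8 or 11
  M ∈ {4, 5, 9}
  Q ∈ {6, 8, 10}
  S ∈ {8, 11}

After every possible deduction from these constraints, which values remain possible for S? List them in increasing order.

Among the 8 variables, 9 fits only M (and all 8 values in {4, 5, 6, 7, 8, 9, 10, 11} must be used), so M = 9.
The 7 still-open variables draw from only 7 values {4, 5, 6, 7, 8, 10, 11}, so each is used; only P can be 4, hence P = 4.
The 2 variables L and S are confined to {8, 11}, which locks those values in; drop them from Q, R.
N and Q between them cover only {6, 10} — a naked pair. Remove those values from O, R.
No further eliminations apply; S can still be any of 8, 11.

8, 11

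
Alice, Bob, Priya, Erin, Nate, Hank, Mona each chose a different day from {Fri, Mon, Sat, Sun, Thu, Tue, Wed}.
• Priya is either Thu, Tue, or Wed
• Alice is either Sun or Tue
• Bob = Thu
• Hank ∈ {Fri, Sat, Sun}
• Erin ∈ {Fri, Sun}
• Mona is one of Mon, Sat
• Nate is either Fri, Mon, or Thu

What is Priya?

Wed

Bob has just one choice, so Bob = Thu. Eliminate Thu elsewhere: Priya, Nate.
The 6 still-open variables draw from only 6 values {Fri, Mon, Sat, Sun, Tue, Wed}, so each is used; only Priya can be Wed, hence Priya = Wed.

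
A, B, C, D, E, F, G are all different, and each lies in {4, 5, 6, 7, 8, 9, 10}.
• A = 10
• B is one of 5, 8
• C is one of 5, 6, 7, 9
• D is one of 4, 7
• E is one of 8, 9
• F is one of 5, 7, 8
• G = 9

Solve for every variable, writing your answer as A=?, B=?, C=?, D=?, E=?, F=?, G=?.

A has just one choice, so A = 10.
G's domain is down to {9}, so G = 9. Eliminate 9 elsewhere: C, E.
E's domain is down to {8}, so E = 8. Strike 8 from B, F.
That leaves B = 5. So C, F can't be 5.
That leaves F = 7. Remove 7 from C, D.
C has just one choice, so C = 6.
D must be 4 (only option left).

A=10, B=5, C=6, D=4, E=8, F=7, G=9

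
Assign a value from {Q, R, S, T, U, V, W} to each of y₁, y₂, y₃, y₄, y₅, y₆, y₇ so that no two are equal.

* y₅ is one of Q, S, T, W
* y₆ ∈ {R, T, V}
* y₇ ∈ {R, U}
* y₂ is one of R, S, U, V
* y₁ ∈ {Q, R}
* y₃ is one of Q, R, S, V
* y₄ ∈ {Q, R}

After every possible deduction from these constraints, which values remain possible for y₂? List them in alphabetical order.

S, V

The 7 variables draw from only 7 values {Q, R, S, T, U, V, W}, so each is used; only y₅ can be W, hence y₅ = W.
The 6 still-open variables together cover exactly {Q, R, S, T, U, V} — 6 values for 6 variables — and T appears only in y₆'s list, so y₆ = T.
The 2 variables y₁ and y₄ are confined to {Q, R}, which locks those values in; drop them from y₂, y₃, y₇.
That leaves y₇ = U. Strike U from y₂.
No further eliminations apply; y₂ can still be any of S, V.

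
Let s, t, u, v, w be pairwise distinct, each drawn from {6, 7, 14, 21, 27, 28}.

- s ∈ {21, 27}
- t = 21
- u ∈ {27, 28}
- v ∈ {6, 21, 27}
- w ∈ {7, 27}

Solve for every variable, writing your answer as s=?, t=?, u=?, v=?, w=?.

t has just one choice, so t = 21. So s, v can't be 21.
That leaves s = 27. So u, v, w can't be 27.
u has just one choice, so u = 28.
v must be 6 (only option left).
That leaves w = 7.

s=27, t=21, u=28, v=6, w=7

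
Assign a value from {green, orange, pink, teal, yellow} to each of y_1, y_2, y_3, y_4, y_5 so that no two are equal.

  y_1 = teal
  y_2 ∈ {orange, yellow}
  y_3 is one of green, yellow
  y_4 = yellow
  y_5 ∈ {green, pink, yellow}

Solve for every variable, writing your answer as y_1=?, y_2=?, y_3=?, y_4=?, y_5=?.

y_1 has just one choice, so y_1 = teal.
That leaves y_4 = yellow. Remove yellow from y_2, y_3, y_5.
That leaves y_2 = orange.
That leaves y_3 = green. Remove green from y_5.
y_5 has just one choice, so y_5 = pink.

y_1=teal, y_2=orange, y_3=green, y_4=yellow, y_5=pink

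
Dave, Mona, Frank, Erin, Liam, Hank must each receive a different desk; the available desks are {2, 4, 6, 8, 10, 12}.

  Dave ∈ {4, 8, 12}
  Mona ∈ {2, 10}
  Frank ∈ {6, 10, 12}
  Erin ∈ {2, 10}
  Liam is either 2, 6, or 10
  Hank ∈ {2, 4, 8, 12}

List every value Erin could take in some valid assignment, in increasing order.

2, 10

Mona and Erin between them cover only {2, 10} — a naked pair. Remove those values from Frank, Liam, Hank.
Liam's domain is down to {6}, so Liam = 6. Strike 6 from Frank.
That leaves Frank = 12. So Dave, Hank can't be 12.
No further eliminations apply; Erin can still be any of 2, 10.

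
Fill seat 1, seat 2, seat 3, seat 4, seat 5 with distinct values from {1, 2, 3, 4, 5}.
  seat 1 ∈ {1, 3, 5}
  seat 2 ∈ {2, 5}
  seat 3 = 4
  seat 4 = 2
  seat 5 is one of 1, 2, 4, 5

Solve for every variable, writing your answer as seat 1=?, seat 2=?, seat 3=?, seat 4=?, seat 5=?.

seat 3 must be 4 (only option left). So seat 5 can't be 4.
seat 4 has just one choice, so seat 4 = 2. Eliminate 2 elsewhere: seat 2, seat 5.
seat 2 has just one choice, so seat 2 = 5. So seat 1, seat 5 can't be 5.
That leaves seat 5 = 1. Remove 1 from seat 1.
seat 1's domain is down to {3}, so seat 1 = 3.

seat 1=3, seat 2=5, seat 3=4, seat 4=2, seat 5=1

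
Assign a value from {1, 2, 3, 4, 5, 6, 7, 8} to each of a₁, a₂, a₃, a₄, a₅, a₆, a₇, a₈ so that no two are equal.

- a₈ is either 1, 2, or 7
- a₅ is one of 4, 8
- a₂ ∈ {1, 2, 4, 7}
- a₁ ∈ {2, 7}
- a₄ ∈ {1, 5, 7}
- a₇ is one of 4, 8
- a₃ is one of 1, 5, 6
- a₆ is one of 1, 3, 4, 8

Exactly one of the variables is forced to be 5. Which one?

a₄

The 8 variables draw from only 8 values {1, 2, 3, 4, 5, 6, 7, 8}, so each is used; only a₆ can be 3, hence a₆ = 3.
The 7 still-open variables draw from only 7 values {1, 2, 4, 5, 6, 7, 8}, so each is used; only a₃ can be 6, hence a₃ = 6.
The 6 still-open variables together cover exactly {1, 2, 4, 5, 7, 8} — 6 values for 6 variables — and 5 appears only in a₄'s list, so a₄ = 5.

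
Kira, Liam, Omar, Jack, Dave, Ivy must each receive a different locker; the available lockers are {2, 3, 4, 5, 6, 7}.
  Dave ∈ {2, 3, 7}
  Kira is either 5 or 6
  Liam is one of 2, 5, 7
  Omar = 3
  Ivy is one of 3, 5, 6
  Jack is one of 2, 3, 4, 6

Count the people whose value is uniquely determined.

2

Omar has just one choice, so Omar = 3. Remove 3 from Jack, Dave, Ivy.
The 5 still-open variables draw from only 5 values {2, 4, 5, 6, 7}, so each is used; only Jack can be 4, hence Jack = 4.
The 2 variables Kira and Ivy are confined to {5, 6}, which locks those values in; drop them from Liam.
Determined: Omar=3, Jack=4. The other people each still have more than one consistent value. That makes 2.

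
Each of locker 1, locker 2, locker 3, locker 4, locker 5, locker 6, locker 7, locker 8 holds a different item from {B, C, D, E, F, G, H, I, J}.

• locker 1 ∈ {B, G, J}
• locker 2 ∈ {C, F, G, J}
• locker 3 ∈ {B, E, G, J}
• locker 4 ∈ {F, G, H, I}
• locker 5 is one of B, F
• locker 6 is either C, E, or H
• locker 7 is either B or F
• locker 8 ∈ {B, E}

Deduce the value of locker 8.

E

The 8 variables draw from only 8 values {B, C, E, F, G, H, I, J}, so each is used; only locker 4 can be I, hence locker 4 = I.
The 7 still-open variables draw from only 7 values {B, C, E, F, G, H, J}, so each is used; only locker 6 can be H, hence locker 6 = H.
Among the 6 still-open variables, C fits only locker 2 (and all 6 values in {B, C, E, F, G, J} must be used), so locker 2 = C.
locker 5 and locker 7 between them cover only {B, F} — a naked pair. Remove those values from locker 1, locker 3, locker 8.
So locker 8 = E.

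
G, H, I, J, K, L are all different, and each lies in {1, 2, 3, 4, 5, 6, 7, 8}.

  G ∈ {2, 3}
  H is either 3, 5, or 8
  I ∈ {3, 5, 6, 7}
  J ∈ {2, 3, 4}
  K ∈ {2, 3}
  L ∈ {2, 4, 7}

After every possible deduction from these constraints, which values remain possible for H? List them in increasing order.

G and K between them cover only {2, 3} — a naked pair. Remove those values from H, I, J, L.
J must be 4 (only option left). Eliminate 4 elsewhere: L.
L has just one choice, so L = 7. Remove 7 from I.
No further eliminations apply; H can still be any of 5, 8.

5, 8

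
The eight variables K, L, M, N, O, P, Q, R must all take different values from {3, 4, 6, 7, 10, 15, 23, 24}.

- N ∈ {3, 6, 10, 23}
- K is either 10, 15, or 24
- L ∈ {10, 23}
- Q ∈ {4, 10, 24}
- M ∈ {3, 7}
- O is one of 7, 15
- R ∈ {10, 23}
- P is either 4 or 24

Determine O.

7

The 8 variables draw from only 8 values {3, 4, 6, 7, 10, 15, 23, 24}, so each is used; only N can be 6, hence N = 6.
Among the 7 still-open variables, 3 fits only M (and all 7 values in {3, 4, 7, 10, 15, 23, 24} must be used), so M = 3.
Among the 6 still-open variables, 7 fits only O (and all 6 values in {4, 7, 10, 15, 23, 24} must be used), so O = 7.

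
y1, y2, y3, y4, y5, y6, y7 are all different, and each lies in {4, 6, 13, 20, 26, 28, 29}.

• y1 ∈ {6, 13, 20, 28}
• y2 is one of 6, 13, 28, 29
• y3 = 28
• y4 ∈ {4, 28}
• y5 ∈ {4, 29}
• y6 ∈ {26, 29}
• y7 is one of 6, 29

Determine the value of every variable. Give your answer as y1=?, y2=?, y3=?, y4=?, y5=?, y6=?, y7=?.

y1=20, y2=13, y3=28, y4=4, y5=29, y6=26, y7=6

y3 must be 28 (only option left). Eliminate 28 elsewhere: y1, y2, y4.
That leaves y4 = 4. So y5 can't be 4.
y5 has just one choice, so y5 = 29. Remove 29 from y2, y6, y7.
y6 must be 26 (only option left).
y7 must be 6 (only option left). Strike 6 from y1, y2.
y2's domain is down to {13}, so y2 = 13. Remove 13 from y1.
y1's domain is down to {20}, so y1 = 20.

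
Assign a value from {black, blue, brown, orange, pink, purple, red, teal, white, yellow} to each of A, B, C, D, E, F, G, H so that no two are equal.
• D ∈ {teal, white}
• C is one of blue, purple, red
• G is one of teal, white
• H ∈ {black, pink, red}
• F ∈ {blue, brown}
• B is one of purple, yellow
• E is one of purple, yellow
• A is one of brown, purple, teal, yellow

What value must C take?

red

B and E share exactly the 2 values {purple, yellow}; by pigeonhole those values go to them, so strike purple, yellow from A, C.
D and G between them cover only {teal, white} — a naked pair. Remove those values from A.
A has just one choice, so A = brown. So F can't be brown.
That leaves F = blue. Eliminate blue elsewhere: C.
So C = red.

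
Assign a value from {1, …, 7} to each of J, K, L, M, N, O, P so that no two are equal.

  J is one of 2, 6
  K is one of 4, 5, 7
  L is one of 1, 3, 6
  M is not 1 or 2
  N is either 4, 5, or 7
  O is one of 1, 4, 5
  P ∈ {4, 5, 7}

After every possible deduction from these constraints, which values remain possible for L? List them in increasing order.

The 7 variables together cover exactly {1, 2, 3, 4, 5, 6, 7} — 7 values for 7 variables — and 2 appears only in J's list, so J = 2.
K, N, P share exactly the 3 values {4, 5, 7}; by pigeonhole those values go to them, so strike 4, 5, 7 from M, O.
O has just one choice, so O = 1. So L can't be 1.
No further eliminations apply; L can still be any of 3, 6.

3, 6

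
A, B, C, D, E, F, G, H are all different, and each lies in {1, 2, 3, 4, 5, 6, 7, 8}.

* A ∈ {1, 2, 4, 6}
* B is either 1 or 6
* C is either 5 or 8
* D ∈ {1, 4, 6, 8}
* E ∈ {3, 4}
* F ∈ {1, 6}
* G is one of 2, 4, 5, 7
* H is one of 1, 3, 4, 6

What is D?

8

Among the 8 variables, 7 fits only G (and all 8 values in {1, 2, 3, 4, 5, 6, 7, 8} must be used), so G = 7.
The 7 still-open variables draw from only 7 values {1, 2, 3, 4, 5, 6, 8}, so each is used; only A can be 2, hence A = 2.
The 6 still-open variables draw from only 6 values {1, 3, 4, 5, 6, 8}, so each is used; only C can be 5, hence C = 5.
Among the 5 still-open variables, 8 fits only D (and all 5 values in {1, 3, 4, 6, 8} must be used), so D = 8.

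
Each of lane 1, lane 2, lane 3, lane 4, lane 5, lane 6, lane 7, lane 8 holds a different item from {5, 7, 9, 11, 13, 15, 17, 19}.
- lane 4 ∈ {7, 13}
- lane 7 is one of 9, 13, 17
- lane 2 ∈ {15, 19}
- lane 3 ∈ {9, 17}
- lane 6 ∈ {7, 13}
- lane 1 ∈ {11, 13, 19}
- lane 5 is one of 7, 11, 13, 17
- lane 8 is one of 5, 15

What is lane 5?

11

Among the 8 variables, 5 fits only lane 8 (and all 8 values in {5, 7, 9, 11, 13, 15, 17, 19} must be used), so lane 8 = 5.
Among the 7 still-open variables, 15 fits only lane 2 (and all 7 values in {7, 9, 11, 13, 15, 17, 19} must be used), so lane 2 = 15.
The 6 still-open variables draw from only 6 values {7, 9, 11, 13, 17, 19}, so each is used; only lane 1 can be 19, hence lane 1 = 19.
The 5 still-open variables together cover exactly {7, 9, 11, 13, 17} — 5 values for 5 variables — and 11 appears only in lane 5's list, so lane 5 = 11.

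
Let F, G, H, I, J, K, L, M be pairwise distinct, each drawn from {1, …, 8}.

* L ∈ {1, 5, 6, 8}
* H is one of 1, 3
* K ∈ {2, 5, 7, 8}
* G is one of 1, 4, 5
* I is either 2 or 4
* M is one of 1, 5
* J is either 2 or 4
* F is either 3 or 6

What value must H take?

Among the 8 variables, 7 fits only K (and all 8 values in {1, 2, 3, 4, 5, 6, 7, 8} must be used), so K = 7.
The 7 still-open variables together cover exactly {1, 2, 3, 4, 5, 6, 8} — 7 values for 7 variables — and 8 appears only in L's list, so L = 8.
The 6 still-open variables draw from only 6 values {1, 2, 3, 4, 5, 6}, so each is used; only F can be 6, hence F = 6.
The 5 still-open variables together cover exactly {1, 2, 3, 4, 5} — 5 values for 5 variables — and 3 appears only in H's list, so H = 3.

3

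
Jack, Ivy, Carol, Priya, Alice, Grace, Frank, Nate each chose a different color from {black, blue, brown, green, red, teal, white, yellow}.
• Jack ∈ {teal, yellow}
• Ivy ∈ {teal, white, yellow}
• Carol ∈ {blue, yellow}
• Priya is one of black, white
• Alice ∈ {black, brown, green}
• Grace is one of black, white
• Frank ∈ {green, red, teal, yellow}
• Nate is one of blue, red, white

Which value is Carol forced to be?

The 8 variables together cover exactly {black, blue, brown, green, red, teal, white, yellow} — 8 values for 8 variables — and brown appears only in Alice's list, so Alice = brown.
The 7 still-open variables together cover exactly {black, blue, green, red, teal, white, yellow} — 7 values for 7 variables — and green appears only in Frank's list, so Frank = green.
Among the 6 still-open variables, red fits only Nate (and all 6 values in {black, blue, red, teal, white, yellow} must be used), so Nate = red.
Among the 5 still-open variables, blue fits only Carol (and all 5 values in {black, blue, teal, white, yellow} must be used), so Carol = blue.

blue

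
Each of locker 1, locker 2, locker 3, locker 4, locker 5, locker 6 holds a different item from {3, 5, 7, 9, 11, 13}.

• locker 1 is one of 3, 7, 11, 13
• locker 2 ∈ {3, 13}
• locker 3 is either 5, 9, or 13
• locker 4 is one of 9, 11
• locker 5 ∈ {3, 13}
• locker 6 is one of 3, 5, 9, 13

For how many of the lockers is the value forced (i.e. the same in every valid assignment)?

2

The 6 variables together cover exactly {3, 5, 7, 9, 11, 13} — 6 values for 6 variables — and 7 appears only in locker 1's list, so locker 1 = 7.
Among the 5 still-open variables, 11 fits only locker 4 (and all 5 values in {3, 5, 9, 11, 13} must be used), so locker 4 = 11.
locker 2 and locker 5 between them cover only {3, 13} — a naked pair. Remove those values from locker 3, locker 6.
Determined: locker 1=7, locker 4=11. The other lockers each still have more than one consistent value. That makes 2.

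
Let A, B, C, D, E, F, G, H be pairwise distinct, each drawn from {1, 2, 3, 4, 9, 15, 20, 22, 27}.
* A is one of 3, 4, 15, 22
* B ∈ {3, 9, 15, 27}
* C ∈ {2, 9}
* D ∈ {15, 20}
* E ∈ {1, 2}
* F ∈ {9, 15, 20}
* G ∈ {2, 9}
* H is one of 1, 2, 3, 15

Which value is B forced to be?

C and G between them cover only {2, 9} — a naked pair. Remove those values from B, E, F, H.
That leaves E = 1. Remove 1 from H.
D and F between them cover only {15, 20} — a naked pair. Remove those values from A, B, H.
That leaves H = 3. So A, B can't be 3.
So B = 27.

27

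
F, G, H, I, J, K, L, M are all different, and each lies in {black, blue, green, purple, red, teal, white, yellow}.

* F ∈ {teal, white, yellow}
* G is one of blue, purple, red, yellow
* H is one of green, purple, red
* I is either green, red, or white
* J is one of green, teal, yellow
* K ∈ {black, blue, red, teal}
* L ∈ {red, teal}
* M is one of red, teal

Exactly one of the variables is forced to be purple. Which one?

H

The 8 variables together cover exactly {black, blue, green, purple, red, teal, white, yellow} — 8 values for 8 variables — and black appears only in K's list, so K = black.
The 7 still-open variables draw from only 7 values {blue, green, purple, red, teal, white, yellow}, so each is used; only G can be blue, hence G = blue.
The 6 still-open variables draw from only 6 values {green, purple, red, teal, white, yellow}, so each is used; only H can be purple, hence H = purple.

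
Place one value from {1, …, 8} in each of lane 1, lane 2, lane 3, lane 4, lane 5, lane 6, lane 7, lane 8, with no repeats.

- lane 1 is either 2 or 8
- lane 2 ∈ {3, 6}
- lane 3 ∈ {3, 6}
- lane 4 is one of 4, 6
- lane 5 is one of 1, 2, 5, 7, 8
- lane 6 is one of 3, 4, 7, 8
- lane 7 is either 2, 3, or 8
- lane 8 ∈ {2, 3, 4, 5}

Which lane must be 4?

lane 4

Among the 8 variables, 1 fits only lane 5 (and all 8 values in {1, 2, 3, 4, 5, 6, 7, 8} must be used), so lane 5 = 1.
The 7 still-open variables draw from only 7 values {2, 3, 4, 5, 6, 7, 8}, so each is used; only lane 8 can be 5, hence lane 8 = 5.
Among the 6 still-open variables, 7 fits only lane 6 (and all 6 values in {2, 3, 4, 6, 7, 8} must be used), so lane 6 = 7.
The 5 still-open variables draw from only 5 values {2, 3, 4, 6, 8}, so each is used; only lane 4 can be 4, hence lane 4 = 4.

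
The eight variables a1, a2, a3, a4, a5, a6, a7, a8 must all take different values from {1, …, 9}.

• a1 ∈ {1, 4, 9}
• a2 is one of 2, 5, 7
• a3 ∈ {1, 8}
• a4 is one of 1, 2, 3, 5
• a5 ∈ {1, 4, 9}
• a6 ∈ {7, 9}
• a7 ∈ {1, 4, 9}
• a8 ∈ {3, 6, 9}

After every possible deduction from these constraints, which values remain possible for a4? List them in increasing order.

a1, a5, a7 between them cover only {1, 4, 9} — a naked triple. Remove those values from a3, a4, a6, a8.
a3 must be 8 (only option left).
a6 has just one choice, so a6 = 7. Strike 7 from a2.
No further eliminations apply; a4 can still be any of 2, 3, 5.

2, 3, 5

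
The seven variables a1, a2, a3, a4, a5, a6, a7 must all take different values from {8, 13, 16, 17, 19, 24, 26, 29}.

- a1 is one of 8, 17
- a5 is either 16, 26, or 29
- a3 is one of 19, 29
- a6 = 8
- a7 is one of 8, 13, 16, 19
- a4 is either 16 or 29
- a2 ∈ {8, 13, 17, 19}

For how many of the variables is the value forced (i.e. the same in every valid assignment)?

3

a6's domain is down to {8}, so a6 = 8. Strike 8 from a1, a2, a7.
That leaves a1 = 17. So a2 can't be 17.
The 5 still-open variables draw from only 5 values {13, 16, 19, 26, 29}, so each is used; only a5 can be 26, hence a5 = 26.
Determined: a1=17, a5=26, a6=8. The other variables each still have more than one consistent value. That makes 3.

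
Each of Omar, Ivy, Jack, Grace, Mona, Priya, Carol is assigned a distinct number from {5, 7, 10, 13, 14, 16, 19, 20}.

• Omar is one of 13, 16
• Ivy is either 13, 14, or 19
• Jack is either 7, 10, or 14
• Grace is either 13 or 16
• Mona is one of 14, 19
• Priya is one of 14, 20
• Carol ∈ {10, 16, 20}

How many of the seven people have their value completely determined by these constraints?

3

The 7 variables together cover exactly {7, 10, 13, 14, 16, 19, 20} — 7 values for 7 variables — and 7 appears only in Jack's list, so Jack = 7.
The 6 still-open variables together cover exactly {10, 13, 14, 16, 19, 20} — 6 values for 6 variables — and 10 appears only in Carol's list, so Carol = 10.
Among the 5 still-open variables, 20 fits only Priya (and all 5 values in {13, 14, 16, 19, 20} must be used), so Priya = 20.
The 2 variables Omar and Grace are confined to {13, 16}, which locks those values in; drop them from Ivy.
Determined: Jack=7, Priya=20, Carol=10. The other people each still have more than one consistent value. That makes 3.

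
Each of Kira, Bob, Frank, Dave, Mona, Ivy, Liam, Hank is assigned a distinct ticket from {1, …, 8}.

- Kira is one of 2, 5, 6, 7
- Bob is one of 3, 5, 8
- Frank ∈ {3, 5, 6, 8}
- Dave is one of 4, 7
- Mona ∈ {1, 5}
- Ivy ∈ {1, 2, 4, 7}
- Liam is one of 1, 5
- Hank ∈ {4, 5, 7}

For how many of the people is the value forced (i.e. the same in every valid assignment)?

2

Mona and Liam between them cover only {1, 5} — a naked pair. Remove those values from Kira, Bob, Frank, Ivy, Hank.
Dave and Hank between them cover only {4, 7} — a naked pair. Remove those values from Kira, Ivy.
Ivy's domain is down to {2}, so Ivy = 2. Strike 2 from Kira.
Kira must be 6 (only option left). Eliminate 6 elsewhere: Frank.
Determined: Kira=6, Ivy=2. The other people each still have more than one consistent value. That makes 2.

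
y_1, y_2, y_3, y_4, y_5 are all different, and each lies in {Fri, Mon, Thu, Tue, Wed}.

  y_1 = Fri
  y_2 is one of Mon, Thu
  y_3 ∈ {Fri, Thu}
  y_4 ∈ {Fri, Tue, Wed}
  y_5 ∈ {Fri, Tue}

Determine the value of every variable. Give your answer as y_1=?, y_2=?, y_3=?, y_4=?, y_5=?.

y_1's domain is down to {Fri}, so y_1 = Fri. Remove Fri from y_3, y_4, y_5.
y_3 has just one choice, so y_3 = Thu. So y_2 can't be Thu.
y_5 must be Tue (only option left). Remove Tue from y_4.
y_2 must be Mon (only option left).
y_4 must be Wed (only option left).

y_1=Fri, y_2=Mon, y_3=Thu, y_4=Wed, y_5=Tue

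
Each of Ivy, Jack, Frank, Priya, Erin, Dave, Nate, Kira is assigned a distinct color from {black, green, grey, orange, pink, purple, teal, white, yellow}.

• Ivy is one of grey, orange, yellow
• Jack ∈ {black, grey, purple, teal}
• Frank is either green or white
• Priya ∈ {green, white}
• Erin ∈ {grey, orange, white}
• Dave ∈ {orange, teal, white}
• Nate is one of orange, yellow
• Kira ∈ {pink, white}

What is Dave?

teal

Frank and Priya share exactly the 2 values {green, white}; by pigeonhole those values go to them, so strike green, white from Erin, Dave, Kira.
That leaves Kira = pink.
The 3 variables Ivy, Erin, Nate are confined to {grey, orange, yellow}, which locks those values in; drop them from Jack, Dave.
So Dave = teal.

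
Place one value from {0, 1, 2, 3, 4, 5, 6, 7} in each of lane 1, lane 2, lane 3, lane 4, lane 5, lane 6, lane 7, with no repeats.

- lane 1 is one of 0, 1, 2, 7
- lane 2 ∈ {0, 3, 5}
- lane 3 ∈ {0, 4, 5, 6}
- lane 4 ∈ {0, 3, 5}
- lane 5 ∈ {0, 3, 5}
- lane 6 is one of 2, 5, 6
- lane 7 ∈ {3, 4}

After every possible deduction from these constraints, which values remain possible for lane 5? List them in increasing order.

The 3 variables lane 2, lane 4, lane 5 are confined to {0, 3, 5}, which locks those values in; drop them from lane 1, lane 3, lane 6, lane 7.
That leaves lane 7 = 4. Eliminate 4 elsewhere: lane 3.
That leaves lane 3 = 6. Remove 6 from lane 6.
lane 6 must be 2 (only option left). Remove 2 from lane 1.
No further eliminations apply; lane 5 can still be any of 0, 3, 5.

0, 3, 5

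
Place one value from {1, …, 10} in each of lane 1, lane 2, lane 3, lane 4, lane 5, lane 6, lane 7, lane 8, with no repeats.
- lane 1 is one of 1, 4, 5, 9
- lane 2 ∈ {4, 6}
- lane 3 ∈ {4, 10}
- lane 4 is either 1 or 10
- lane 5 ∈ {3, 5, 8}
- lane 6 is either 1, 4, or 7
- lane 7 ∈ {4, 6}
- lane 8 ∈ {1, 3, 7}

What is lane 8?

lane 2 and lane 7 between them cover only {4, 6} — a naked pair. Remove those values from lane 1, lane 3, lane 6.
lane 3's domain is down to {10}, so lane 3 = 10. So lane 4 can't be 10.
That leaves lane 4 = 1. So lane 1, lane 6, lane 8 can't be 1.
lane 6's domain is down to {7}, so lane 6 = 7. Eliminate 7 elsewhere: lane 8.
So lane 8 = 3.

3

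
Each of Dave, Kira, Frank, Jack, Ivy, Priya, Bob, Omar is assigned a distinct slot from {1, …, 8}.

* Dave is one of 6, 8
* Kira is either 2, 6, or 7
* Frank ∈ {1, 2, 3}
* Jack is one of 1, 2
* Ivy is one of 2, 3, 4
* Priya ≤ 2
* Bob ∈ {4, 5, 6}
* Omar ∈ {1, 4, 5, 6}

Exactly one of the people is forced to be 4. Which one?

Ivy

Among the 8 variables, 7 fits only Kira (and all 8 values in {1, 2, 3, 4, 5, 6, 7, 8} must be used), so Kira = 7.
Among the 7 still-open variables, 8 fits only Dave (and all 7 values in {1, 2, 3, 4, 5, 6, 8} must be used), so Dave = 8.
Jack and Priya between them cover only {1, 2} — a naked pair. Remove those values from Frank, Ivy, Omar.
Frank has just one choice, so Frank = 3. Strike 3 from Ivy.
So 4 goes to Ivy.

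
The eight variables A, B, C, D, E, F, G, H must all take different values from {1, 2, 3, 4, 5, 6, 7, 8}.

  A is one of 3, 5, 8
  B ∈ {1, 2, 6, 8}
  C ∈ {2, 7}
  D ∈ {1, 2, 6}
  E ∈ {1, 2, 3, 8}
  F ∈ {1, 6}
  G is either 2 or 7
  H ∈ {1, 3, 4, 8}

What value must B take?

Among the 8 variables, 4 fits only H (and all 8 values in {1, 2, 3, 4, 5, 6, 7, 8} must be used), so H = 4.
The 7 still-open variables draw from only 7 values {1, 2, 3, 5, 6, 7, 8}, so each is used; only A can be 5, hence A = 5.
Among the 6 still-open variables, 3 fits only E (and all 6 values in {1, 2, 3, 6, 7, 8} must be used), so E = 3.
The 5 still-open variables together cover exactly {1, 2, 6, 7, 8} — 5 values for 5 variables — and 8 appears only in B's list, so B = 8.

8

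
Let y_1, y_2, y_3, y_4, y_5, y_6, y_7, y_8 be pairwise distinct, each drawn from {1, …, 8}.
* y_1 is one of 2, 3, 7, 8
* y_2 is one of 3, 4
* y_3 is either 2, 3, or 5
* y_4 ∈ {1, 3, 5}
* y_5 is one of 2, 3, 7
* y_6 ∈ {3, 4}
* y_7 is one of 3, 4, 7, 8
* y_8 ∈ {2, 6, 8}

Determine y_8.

Among the 8 variables, 1 fits only y_4 (and all 8 values in {1, 2, 3, 4, 5, 6, 7, 8} must be used), so y_4 = 1.
Among the 7 still-open variables, 5 fits only y_3 (and all 7 values in {2, 3, 4, 5, 6, 7, 8} must be used), so y_3 = 5.
The 6 still-open variables together cover exactly {2, 3, 4, 6, 7, 8} — 6 values for 6 variables — and 6 appears only in y_8's list, so y_8 = 6.

6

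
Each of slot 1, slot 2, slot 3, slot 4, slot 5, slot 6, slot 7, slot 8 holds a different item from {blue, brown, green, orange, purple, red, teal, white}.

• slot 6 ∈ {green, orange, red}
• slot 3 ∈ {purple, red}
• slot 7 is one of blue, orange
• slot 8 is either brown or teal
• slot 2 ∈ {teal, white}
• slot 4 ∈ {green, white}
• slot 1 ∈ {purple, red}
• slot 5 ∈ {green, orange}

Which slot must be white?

Among the 8 variables, blue fits only slot 7 (and all 8 values in {blue, brown, green, orange, purple, red, teal, white} must be used), so slot 7 = blue.
Among the 7 still-open variables, brown fits only slot 8 (and all 7 values in {brown, green, orange, purple, red, teal, white} must be used), so slot 8 = brown.
Among the 6 still-open variables, teal fits only slot 2 (and all 6 values in {green, orange, purple, red, teal, white} must be used), so slot 2 = teal.
The 5 still-open variables together cover exactly {green, orange, purple, red, white} — 5 values for 5 variables — and white appears only in slot 4's list, so slot 4 = white.

slot 4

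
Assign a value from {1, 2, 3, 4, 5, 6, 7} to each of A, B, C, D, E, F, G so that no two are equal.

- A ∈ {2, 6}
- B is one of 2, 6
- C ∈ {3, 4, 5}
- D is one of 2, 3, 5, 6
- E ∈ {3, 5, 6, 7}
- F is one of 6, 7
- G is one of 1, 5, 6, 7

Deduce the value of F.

7

Among the 7 variables, 1 fits only G (and all 7 values in {1, 2, 3, 4, 5, 6, 7} must be used), so G = 1.
The 6 still-open variables together cover exactly {2, 3, 4, 5, 6, 7} — 6 values for 6 variables — and 4 appears only in C's list, so C = 4.
A and B share exactly the 2 values {2, 6}; by pigeonhole those values go to them, so strike 2, 6 from D, E, F.
So F = 7.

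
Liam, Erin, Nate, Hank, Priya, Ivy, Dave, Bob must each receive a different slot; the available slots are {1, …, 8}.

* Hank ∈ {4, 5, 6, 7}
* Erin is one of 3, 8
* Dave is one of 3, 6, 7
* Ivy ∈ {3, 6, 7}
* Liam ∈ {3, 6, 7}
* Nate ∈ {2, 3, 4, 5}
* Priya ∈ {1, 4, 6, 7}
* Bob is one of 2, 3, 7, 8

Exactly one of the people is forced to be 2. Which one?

The 8 variables together cover exactly {1, 2, 3, 4, 5, 6, 7, 8} — 8 values for 8 variables — and 1 appears only in Priya's list, so Priya = 1.
Liam, Ivy, Dave share exactly the 3 values {3, 6, 7}; by pigeonhole those values go to them, so strike 3, 6, 7 from Erin, Nate, Hank, Bob.
Erin has just one choice, so Erin = 8. Remove 8 from Bob.
So 2 goes to Bob.

Bob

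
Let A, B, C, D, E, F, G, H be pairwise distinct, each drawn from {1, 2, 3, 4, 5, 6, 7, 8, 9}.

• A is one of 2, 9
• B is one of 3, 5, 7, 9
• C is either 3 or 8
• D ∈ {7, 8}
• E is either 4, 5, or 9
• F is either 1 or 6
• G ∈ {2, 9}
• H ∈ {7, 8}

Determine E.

4

A and G share exactly the 2 values {2, 9}; by pigeonhole those values go to them, so strike 2, 9 from B, E.
D and H between them cover only {7, 8} — a naked pair. Remove those values from B, C.
C must be 3 (only option left). Remove 3 from B.
B's domain is down to {5}, so B = 5. So E can't be 5.
So E = 4.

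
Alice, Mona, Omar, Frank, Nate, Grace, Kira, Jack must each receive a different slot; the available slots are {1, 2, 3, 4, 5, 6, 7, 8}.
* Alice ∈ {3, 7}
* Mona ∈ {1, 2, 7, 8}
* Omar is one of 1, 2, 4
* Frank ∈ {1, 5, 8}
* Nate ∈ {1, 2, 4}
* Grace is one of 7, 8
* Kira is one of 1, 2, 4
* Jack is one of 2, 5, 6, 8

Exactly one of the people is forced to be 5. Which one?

Frank

The 8 variables draw from only 8 values {1, 2, 3, 4, 5, 6, 7, 8}, so each is used; only Alice can be 3, hence Alice = 3.
The 7 still-open variables draw from only 7 values {1, 2, 4, 5, 6, 7, 8}, so each is used; only Jack can be 6, hence Jack = 6.
The 6 still-open variables together cover exactly {1, 2, 4, 5, 7, 8} — 6 values for 6 variables — and 5 appears only in Frank's list, so Frank = 5.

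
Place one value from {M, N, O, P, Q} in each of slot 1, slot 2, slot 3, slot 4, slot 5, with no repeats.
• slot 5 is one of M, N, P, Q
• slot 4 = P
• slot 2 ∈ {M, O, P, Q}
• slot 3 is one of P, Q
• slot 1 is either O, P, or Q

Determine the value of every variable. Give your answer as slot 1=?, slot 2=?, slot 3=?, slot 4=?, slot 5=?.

slot 1=O, slot 2=M, slot 3=Q, slot 4=P, slot 5=N

slot 4 has just one choice, so slot 4 = P. So slot 1, slot 2, slot 3, slot 5 can't be P.
slot 3's domain is down to {Q}, so slot 3 = Q. Strike Q from slot 1, slot 2, slot 5.
slot 1 must be O (only option left). Remove O from slot 2.
slot 2 must be M (only option left). So slot 5 can't be M.
slot 5 has just one choice, so slot 5 = N.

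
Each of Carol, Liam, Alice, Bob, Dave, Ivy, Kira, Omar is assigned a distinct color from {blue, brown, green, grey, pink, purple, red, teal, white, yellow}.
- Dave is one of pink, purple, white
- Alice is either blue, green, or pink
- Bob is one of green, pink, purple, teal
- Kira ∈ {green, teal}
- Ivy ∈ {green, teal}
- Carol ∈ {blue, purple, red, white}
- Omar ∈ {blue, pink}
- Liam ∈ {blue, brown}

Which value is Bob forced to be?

purple

Among the 8 variables, brown fits only Liam (and all 8 values in {blue, brown, green, pink, purple, red, teal, white} must be used), so Liam = brown.
Among the 7 still-open variables, red fits only Carol (and all 7 values in {blue, green, pink, purple, red, teal, white} must be used), so Carol = red.
Among the 6 still-open variables, white fits only Dave (and all 6 values in {blue, green, pink, purple, teal, white} must be used), so Dave = white.
Among the 5 still-open variables, purple fits only Bob (and all 5 values in {blue, green, pink, purple, teal} must be used), so Bob = purple.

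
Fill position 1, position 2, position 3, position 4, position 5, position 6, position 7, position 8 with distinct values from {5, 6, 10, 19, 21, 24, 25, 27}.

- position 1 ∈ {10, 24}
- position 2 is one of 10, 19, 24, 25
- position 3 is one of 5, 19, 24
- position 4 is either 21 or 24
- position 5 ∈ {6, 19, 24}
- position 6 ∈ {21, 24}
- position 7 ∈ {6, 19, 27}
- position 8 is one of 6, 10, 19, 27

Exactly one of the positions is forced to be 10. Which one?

The 8 variables draw from only 8 values {5, 6, 10, 19, 21, 24, 25, 27}, so each is used; only position 3 can be 5, hence position 3 = 5.
The 7 still-open variables together cover exactly {6, 10, 19, 21, 24, 25, 27} — 7 values for 7 variables — and 25 appears only in position 2's list, so position 2 = 25.
The 2 variables position 4 and position 6 are confined to {21, 24}, which locks those values in; drop them from position 1, position 5.
So 10 goes to position 1.

position 1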